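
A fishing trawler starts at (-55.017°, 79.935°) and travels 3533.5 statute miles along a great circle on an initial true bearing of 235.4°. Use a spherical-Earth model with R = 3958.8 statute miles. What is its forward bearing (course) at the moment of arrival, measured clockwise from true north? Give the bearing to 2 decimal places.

final bearing 312.58°

δ = 3533.5/3958.8 = 0.892568 rad (51.1404°).
Start latitude φ₁ = -0.960228 rad; initial bearing θ = 4.108505 rad.
Applying the spherical law of cosines for sides, sin φ₂ = sin φ₁ cos δ + cos φ₁ sin δ cos θ = -0.767566, so φ₂ = -50.136°.
For the longitude increment, Δλ = atan2( sin θ sin δ cos φ₁, cos δ − sin φ₁ sin φ₂ ) = atan2(-0.367486, -0.001470) = -90.229°.
λ₂ = 79.935° + -90.229° = -10.294°.
The forward bearing on arrival equals the back-azimuth from the destination plus 180°.
Back-azimuth from P₂ (-50.14°, -10.29°) to P₁ (-55.02°, 79.94°), with Δλ' = λ₁ − λ₂ = 90.23°: atan2( sin Δλ' cos φ₁ , cos φ₂ sin φ₁ − sin φ₂ cos φ₁ cos Δλ' ) = 132.58°.
Final bearing = (132.58° + 180°) mod 360° = 312.58°.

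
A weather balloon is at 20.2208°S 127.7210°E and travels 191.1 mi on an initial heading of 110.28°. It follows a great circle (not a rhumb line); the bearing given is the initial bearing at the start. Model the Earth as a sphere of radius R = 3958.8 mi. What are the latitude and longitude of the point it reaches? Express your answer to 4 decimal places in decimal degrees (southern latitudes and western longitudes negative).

latitude -21.1574°, longitude 130.5029°

δ = 191.1/3958.8 = 0.048272 rad (2.7658°).
With φ₁ = -20.2208° = -0.352920 rad and θ = 110.28° = 1.924749 rad:
Applying the spherical law of cosines for sides, sin φ₂ = sin φ₁ cos δ + cos φ₁ sin δ cos θ = -0.360930, so φ₂ = -21.1574°.
Then Δλ = atan2(0.042473, 0.874084) = 0.048553 rad, from sin θ sin δ cos φ₁ over cos δ − sin φ₁ sin φ₂.
λ₂ = λ₁ + Δλ = 130.5029°.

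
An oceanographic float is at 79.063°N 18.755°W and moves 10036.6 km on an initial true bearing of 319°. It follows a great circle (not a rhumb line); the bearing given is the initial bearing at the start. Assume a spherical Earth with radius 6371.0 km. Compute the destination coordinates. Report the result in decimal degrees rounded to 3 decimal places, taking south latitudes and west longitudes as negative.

δ = 10036.6/6371 = 1.575357 rad (90.2613°).
Start latitude φ₁ = 1.379910 rad; initial bearing θ = 5.567600 rad.
Destination latitude: φ₂ = arcsin( sin φ₁ cos δ + cos φ₁ sin δ cos θ ) = arcsin(0.138711) = 7.973°.
Δλ = atan2( sin θ sin δ cos φ₁ , cos δ − sin φ₁ sin φ₂ ) = atan2(-0.124472, -0.140753) = -2.417500 rad = -138.513°.
λ₂ = λ₁ + Δλ = -157.268°.

latitude 7.973°, longitude -157.268°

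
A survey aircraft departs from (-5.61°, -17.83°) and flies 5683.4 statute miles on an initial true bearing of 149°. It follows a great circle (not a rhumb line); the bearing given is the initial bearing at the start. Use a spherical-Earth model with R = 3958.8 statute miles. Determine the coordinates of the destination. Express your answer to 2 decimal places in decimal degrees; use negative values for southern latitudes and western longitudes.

latitude -59.14°, longitude 66.46°

δ = 5683.4/3958.8 = 1.435637 rad (82.2559°).
Start latitude φ₁ = -0.097913 rad; initial bearing θ = 2.600541 rad.
Applying the spherical law of cosines for sides, sin φ₂ = sin φ₁ cos δ + cos φ₁ sin δ cos θ = -0.858454, so φ₂ = -59.14°.
Δλ = atan2( sin θ sin δ cos φ₁ , cos δ − sin φ₁ sin φ₂ ) = atan2(0.507897, 0.050829) = 1.471052 rad = 84.29°.
Hence λ₂ = -17.83° + 84.29° = 66.46°.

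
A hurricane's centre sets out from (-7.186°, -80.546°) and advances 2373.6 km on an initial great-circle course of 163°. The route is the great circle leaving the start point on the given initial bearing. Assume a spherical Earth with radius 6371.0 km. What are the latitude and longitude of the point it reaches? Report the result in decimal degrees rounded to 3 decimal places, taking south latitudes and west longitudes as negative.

Angular distance δ = d/R = 2373.6 / 6371 = 0.372563 rad.
With φ₁ = -7.186° = -0.125419 rad and θ = 163° = 2.844887 rad:
Applying the spherical law of cosines for sides, sin φ₂ = sin φ₁ cos δ + cos φ₁ sin δ cos θ = -0.461874, so φ₂ = -27.508°.
For the longitude increment, Δλ = atan2( sin θ sin δ cos φ₁, cos δ − sin φ₁ sin φ₂ ) = atan2(0.105589, 0.873621) = 6.892°.
λ₂ = -80.546° + 6.892° = -73.654°.

latitude -27.508°, longitude -73.654°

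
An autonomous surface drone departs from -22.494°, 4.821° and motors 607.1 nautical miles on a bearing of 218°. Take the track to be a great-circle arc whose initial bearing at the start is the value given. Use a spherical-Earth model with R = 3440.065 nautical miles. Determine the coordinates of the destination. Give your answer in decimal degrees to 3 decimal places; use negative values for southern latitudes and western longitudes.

latitude -30.296°, longitude -2.370°

δ = 607.1/3440.065 = 0.176479 rad (10.1115°).
Start latitude φ₁ = -0.392594 rad; initial bearing θ = 3.804818 rad.
Destination latitude: φ₂ = arcsin( sin φ₁ cos δ + cos φ₁ sin δ cos θ ) = arcsin(-0.504466) = -30.296°.
Then Δλ = atan2(-0.099865, 0.791466) = -0.125514 rad, from sin θ sin δ cos φ₁ over cos δ − sin φ₁ sin φ₂.
Hence λ₂ = 4.821° + -7.191° = -2.370°.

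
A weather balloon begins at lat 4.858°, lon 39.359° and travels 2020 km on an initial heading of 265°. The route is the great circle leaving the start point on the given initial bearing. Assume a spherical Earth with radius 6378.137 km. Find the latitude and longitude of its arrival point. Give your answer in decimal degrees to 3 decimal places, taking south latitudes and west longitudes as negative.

Central angle δ = d/R = 0.316707 rad.
With φ₁ = 4.858° = 0.084788 rad and θ = 265° = 4.625123 rad:
Destination latitude: φ₂ = arcsin( sin φ₁ cos δ + cos φ₁ sin δ cos θ ) = arcsin(0.053429) = 3.063°.
Δλ = atan2( sin θ sin δ cos φ₁ , cos δ − sin φ₁ sin φ₂ ) = atan2(-0.309139, 0.945741) = -0.315927 rad = -18.101°.
Hence λ₂ = 39.359° + -18.101° = 21.258°.

latitude 3.063°, longitude 21.258°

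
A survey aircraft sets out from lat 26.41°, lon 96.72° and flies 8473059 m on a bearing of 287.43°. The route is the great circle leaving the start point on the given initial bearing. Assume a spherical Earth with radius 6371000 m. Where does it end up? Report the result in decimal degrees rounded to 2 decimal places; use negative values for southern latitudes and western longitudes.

latitude 21.51°, longitude 11.92°

Central angle δ = d/R = 1.329942 rad.
Start latitude φ₁ = 0.460941 rad; initial bearing θ = 5.016600 rad.
Destination latitude: φ₂ = arcsin( sin φ₁ cos δ + cos φ₁ sin δ cos θ ) = arcsin(0.366632) = 21.51°.
Δλ = atan2( sin θ sin δ cos φ₁ , cos δ − sin φ₁ sin φ₂ ) = atan2(-0.829844, 0.075458) = -1.480116 rad = -84.80°.
Hence λ₂ = 96.72° + -84.80° = 11.92°.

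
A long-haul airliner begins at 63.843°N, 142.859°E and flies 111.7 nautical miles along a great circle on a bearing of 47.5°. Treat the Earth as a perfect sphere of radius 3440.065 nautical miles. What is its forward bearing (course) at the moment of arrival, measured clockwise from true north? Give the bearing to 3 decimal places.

δ = 111.7/3440.065 = 0.032470 rad (1.8604°).
Converting: φ₁ = 1.114271 rad, θ = 0.829031 rad.
Destination latitude: φ₂ = arcsin( sin φ₁ cos δ + cos φ₁ sin δ cos θ ) = arcsin(0.906785) = 65.065°.
Then Δλ = atan2(0.010552, 0.185552) = 0.056804 rad, from sin θ sin δ cos φ₁ over cos δ − sin φ₁ sin φ₂.
Hence λ₂ = 142.859° + 3.255° = 146.114°.
The forward bearing on arrival equals the back-azimuth from the destination plus 180°.
Back-azimuth from P₂ (65.065°, 146.114°) to P₁ (63.843°, 142.859°), with Δλ' = λ₁ − λ₂ = -3.255°: atan2( sin Δλ' cos φ₁ , cos φ₂ sin φ₁ − sin φ₂ cos φ₁ cos Δλ' ) = 230.437°.
Final bearing = (230.437° + 180°) mod 360° = 50.437°.

final bearing 50.437°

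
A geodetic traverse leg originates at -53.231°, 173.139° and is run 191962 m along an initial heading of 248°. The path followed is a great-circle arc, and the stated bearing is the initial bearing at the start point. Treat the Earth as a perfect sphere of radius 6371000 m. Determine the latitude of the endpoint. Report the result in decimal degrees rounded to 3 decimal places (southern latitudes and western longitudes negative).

The arc subtends δ = 191962/6371000 = 0.030131 rad at the centre.
Start latitude φ₁ = -0.929056 rad; initial bearing θ = 4.328417 rad.
Applying the spherical law of cosines for sides, sin φ₂ = sin φ₁ cos δ + cos φ₁ sin δ cos θ = -0.807447, so φ₂ = -53.847°.
Then Δλ = atan2(-0.016720, 0.352736) = -0.047366 rad, from sin θ sin δ cos φ₁ over cos δ − sin φ₁ sin φ₂.
λ₂ = 173.139° + -2.714° = 170.425°.

latitude -53.847°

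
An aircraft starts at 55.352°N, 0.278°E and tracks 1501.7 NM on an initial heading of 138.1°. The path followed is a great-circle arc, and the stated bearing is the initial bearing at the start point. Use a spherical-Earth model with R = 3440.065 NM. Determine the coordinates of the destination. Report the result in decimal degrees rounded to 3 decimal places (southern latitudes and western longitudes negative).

Central angle δ = d/R = 0.436532 rad.
Start latitude φ₁ = 0.966075 rad; initial bearing θ = 2.410300 rad.
Destination latitude: φ₂ = arcsin( sin φ₁ cos δ + cos φ₁ sin δ cos θ ) = arcsin(0.566600) = 34.513°.
For the longitude increment, Δλ = atan2( sin θ sin δ cos φ₁, cos δ − sin φ₁ sin φ₂ ) = atan2(0.160531, 0.440104) = 20.040°.
Hence λ₂ = 0.278° + 20.040° = 20.318°.

latitude 34.513°, longitude 20.318°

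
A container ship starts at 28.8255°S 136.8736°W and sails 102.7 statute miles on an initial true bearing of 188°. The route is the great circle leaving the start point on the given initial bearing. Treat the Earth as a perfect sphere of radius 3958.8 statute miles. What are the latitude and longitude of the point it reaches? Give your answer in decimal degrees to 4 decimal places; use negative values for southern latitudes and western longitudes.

Central angle δ = d/R = 0.025942 rad.
Converting: φ₁ = -0.503100 rad, θ = 3.281219 rad.
sin φ₂ = sin φ₁ cos δ + cos φ₁ sin δ cos θ = (-0.482144)(0.999664) + (0.876092)(0.025939)(-0.990268) = -0.504485
φ₂ = asin(-0.504485) = -0.528786 rad = -30.2972°.
Then Δλ = atan2(-0.003163, 0.756429) = -0.004181 rad, from sin θ sin δ cos φ₁ over cos δ − sin φ₁ sin φ₂.
λ₂ = λ₁ + Δλ = -137.1132°.

latitude -30.2972°, longitude -137.1132°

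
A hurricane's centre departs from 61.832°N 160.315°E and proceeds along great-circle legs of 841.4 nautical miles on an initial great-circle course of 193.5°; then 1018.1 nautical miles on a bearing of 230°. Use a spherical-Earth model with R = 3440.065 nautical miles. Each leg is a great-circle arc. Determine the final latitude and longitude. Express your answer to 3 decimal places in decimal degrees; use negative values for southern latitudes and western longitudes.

Apply the spherical direct solution leg by leg, carrying full precision between legs.
Leg 1: from (61.832°, 160.315°), δ = 841.4/3440.065 = 0.244588 rad, θ = 193.5° → φ = 48.088°, λ = 155.460°.
Leg 2: from (48.088°, 155.460°), δ = 1018.1/3440.065 = 0.295954 rad, θ = 230° → φ = 35.916°, λ = 139.447°.

latitude 35.916°, longitude 139.447°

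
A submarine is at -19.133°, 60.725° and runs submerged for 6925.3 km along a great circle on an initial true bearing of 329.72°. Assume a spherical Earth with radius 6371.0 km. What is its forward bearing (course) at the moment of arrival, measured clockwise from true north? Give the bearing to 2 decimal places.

The arc subtends δ = 6925.3/6371 = 1.087004 rad at the centre.
With φ₁ = -19.133° = -0.333934 rad and θ = 329.72° = 5.754700 rad:
Applying the spherical law of cosines for sides, sin φ₂ = sin φ₁ cos δ + cos φ₁ sin δ cos θ = 0.569782, so φ₂ = 34.735°.
For the longitude increment, Δλ = atan2( sin θ sin δ cos φ₁, cos δ − sin φ₁ sin φ₂ ) = atan2(-0.421703, 0.651893) = -32.898°.
λ₂ = λ₁ + Δλ = 27.827°.
The forward bearing on arrival equals the back-azimuth from the destination plus 180°.
Back-azimuth from P₂ (34.73°, 27.83°) to P₁ (-19.13°, 60.73°), with Δλ' = λ₁ − λ₂ = 32.90°: atan2( sin Δλ' cos φ₁ , cos φ₂ sin φ₁ − sin φ₂ cos φ₁ cos Δλ' ) = 144.57°.
Final bearing = (144.57° + 180°) mod 360° = 324.57°.

final bearing 324.57°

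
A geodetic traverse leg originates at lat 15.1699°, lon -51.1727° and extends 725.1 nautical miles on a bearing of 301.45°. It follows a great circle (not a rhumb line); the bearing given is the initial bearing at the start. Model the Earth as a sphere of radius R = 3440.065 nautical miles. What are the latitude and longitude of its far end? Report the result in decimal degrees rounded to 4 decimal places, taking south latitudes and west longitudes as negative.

Angular distance δ = d/R = 725.1 / 3440.065 = 0.210781 rad.
Converting: φ₁ = 0.264765 rad, θ = 5.261295 rad.
Destination latitude: φ₂ = arcsin( sin φ₁ cos δ + cos φ₁ sin δ cos θ ) = arcsin(0.361250) = 21.1770°.
For the longitude increment, Δλ = atan2( sin θ sin δ cos φ₁, cos δ − sin φ₁ sin φ₂ ) = atan2(-0.172268, 0.883335) = -11.0353°.
Hence λ₂ = -51.1727° + -11.0353° = -62.2080°.

latitude 21.1770°, longitude -62.2080°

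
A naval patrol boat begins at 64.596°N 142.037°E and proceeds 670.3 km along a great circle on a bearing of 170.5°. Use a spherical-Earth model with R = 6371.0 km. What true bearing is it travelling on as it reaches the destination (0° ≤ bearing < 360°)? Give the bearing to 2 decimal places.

final bearing 172.18°

δ = 670.3/6371 = 0.105211 rad (6.0282°).
Converting: φ₁ = 1.127413 rad, θ = 2.975786 rad.
sin φ₂ = sin φ₁ cos δ + cos φ₁ sin δ cos θ = (0.903305)(0.994470) + (0.428998)(0.105017)(-0.986286) = 0.853876
φ₂ = asin(0.853876) = 1.023388 rad = 58.636°.
Δλ = atan2( sin θ sin δ cos φ₁ , cos δ − sin φ₁ sin φ₂ ) = atan2(0.007436, 0.223160) = 0.033308 rad = 1.908°.
λ₂ = λ₁ + Δλ = 143.945°.
The forward bearing on arrival equals the back-azimuth from the destination plus 180°.
Back-azimuth from P₂ (58.64°, 143.95°) to P₁ (64.60°, 142.04°), with Δλ' = λ₁ − λ₂ = -1.91°: atan2( sin Δλ' cos φ₁ , cos φ₂ sin φ₁ − sin φ₂ cos φ₁ cos Δλ' ) = 352.18°.
Final bearing = (352.18° + 180°) mod 360° = 172.18°.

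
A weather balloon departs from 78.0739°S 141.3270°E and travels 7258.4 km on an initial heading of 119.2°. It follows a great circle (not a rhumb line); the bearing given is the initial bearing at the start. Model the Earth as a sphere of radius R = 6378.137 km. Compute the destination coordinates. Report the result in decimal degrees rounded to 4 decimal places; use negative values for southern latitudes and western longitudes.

latitude -30.1237°, longitude -105.0461°

Angular distance δ = d/R = 7258.4 / 6378.137 = 1.138013 rad.
Converting: φ₁ = -1.362647 rad, θ = 2.080432 rad.
Applying the spherical law of cosines for sides, sin φ₂ = sin φ₁ cos δ + cos φ₁ sin δ cos θ = -0.501868, so φ₂ = -30.1237°.
Δλ = atan2( sin θ sin δ cos φ₁ , cos δ − sin φ₁ sin φ₂ ) = atan2(0.163758, -0.071635) = 1.983163 rad = 113.6269°.
λ₂ = 141.3270° + 113.6269° = 254.9539°, normalized to (−180°, 180°] → -105.0461°.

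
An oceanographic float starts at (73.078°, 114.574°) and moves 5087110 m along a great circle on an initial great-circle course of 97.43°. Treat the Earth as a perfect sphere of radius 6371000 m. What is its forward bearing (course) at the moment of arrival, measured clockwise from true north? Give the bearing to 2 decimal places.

The arc subtends δ = 5087110/6371000 = 0.798479 rad at the centre.
Start latitude φ₁ = 1.275452 rad; initial bearing θ = 1.700474 rad.
Applying the spherical law of cosines for sides, sin φ₂ = sin φ₁ cos δ + cos φ₁ sin δ cos θ = 0.640623, so φ₂ = 39.838°.
Then Δλ = atan2(0.206741, 0.084912) = 1.181086 rad, from sin θ sin δ cos φ₁ over cos δ − sin φ₁ sin φ₂.
λ₂ = 114.574° + 67.671° = 182.245°, normalized to (−180°, 180°] → -177.755°.
The forward bearing on arrival equals the back-azimuth from the destination plus 180°.
Back-azimuth from P₂ (39.84°, -177.75°) to P₁ (73.08°, 114.57°), with Δλ' = λ₁ − λ₂ = 292.33°: atan2( sin Δλ' cos φ₁ , cos φ₂ sin φ₁ − sin φ₂ cos φ₁ cos Δλ' ) = 337.92°.
Final bearing = (337.92° + 180°) mod 360° = 157.92°.

final bearing 157.92°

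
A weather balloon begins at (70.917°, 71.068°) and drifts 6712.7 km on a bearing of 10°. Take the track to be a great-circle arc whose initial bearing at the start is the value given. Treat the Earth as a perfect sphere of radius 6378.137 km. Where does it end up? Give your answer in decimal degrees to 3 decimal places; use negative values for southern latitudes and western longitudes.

latitude 48.408°, longitude -122.066°

Central angle δ = d/R = 1.052455 rad.
Converting: φ₁ = 1.237735 rad, θ = 0.174533 rad.
Destination latitude: φ₂ = arcsin( sin φ₁ cos δ + cos φ₁ sin δ cos θ ) = arcsin(0.747891) = 48.408°.
Δλ = atan2( sin θ sin δ cos φ₁ , cos δ − sin φ₁ sin φ₂ ) = atan2(0.049315, -0.211351) = 2.912364 rad = 166.866°.
λ₂ = 71.068° + 166.866° = 237.934°, normalized to (−180°, 180°] → -122.066°.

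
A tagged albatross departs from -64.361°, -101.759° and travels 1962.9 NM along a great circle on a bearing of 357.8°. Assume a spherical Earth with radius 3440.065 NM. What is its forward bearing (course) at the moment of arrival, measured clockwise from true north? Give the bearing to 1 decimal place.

final bearing 358.9°

The arc subtends δ = 1962.9/3440.065 = 0.570600 rad at the centre.
With φ₁ = -64.361° = -1.123311 rad and θ = 357.8° = 6.244788 rad:
Destination latitude: φ₂ = arcsin( sin φ₁ cos δ + cos φ₁ sin δ cos θ ) = arcsin(-0.525169) = -31.680°.
For the longitude increment, Δλ = atan2( sin θ sin δ cos φ₁, cos δ − sin φ₁ sin φ₂ ) = atan2(-0.008972, 0.368117) = -1.396°.
λ₂ = -101.759° + -1.396° = -103.155°.
The forward bearing on arrival equals the back-azimuth from the destination plus 180°.
Back-azimuth from P₂ (-31.7°, -103.2°) to P₁ (-64.4°, -101.8°), with Δλ' = λ₁ − λ₂ = 1.4°: atan2( sin Δλ' cos φ₁ , cos φ₂ sin φ₁ − sin φ₂ cos φ₁ cos Δλ' ) = 178.9°.
Final bearing = (178.9° + 180°) mod 360° = 358.9°.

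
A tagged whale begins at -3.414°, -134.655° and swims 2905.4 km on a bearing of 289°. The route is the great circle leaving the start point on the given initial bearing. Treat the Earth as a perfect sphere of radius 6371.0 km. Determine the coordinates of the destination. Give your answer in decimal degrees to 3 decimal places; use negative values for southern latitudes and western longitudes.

latitude 5.144°, longitude -159.369°

Angular distance δ = d/R = 2905.4 / 6371 = 0.456035 rad.
Converting: φ₁ = -0.059586 rad, θ = 5.044002 rad.
Applying the spherical law of cosines for sides, sin φ₂ = sin φ₁ cos δ + cos φ₁ sin δ cos θ = 0.089659, so φ₂ = 5.144°.
Δλ = atan2( sin θ sin δ cos φ₁ , cos δ − sin φ₁ sin φ₂ ) = atan2(-0.415660, 0.903145) = -0.431334 rad = -24.714°.
Hence λ₂ = -134.655° + -24.714° = -159.369°.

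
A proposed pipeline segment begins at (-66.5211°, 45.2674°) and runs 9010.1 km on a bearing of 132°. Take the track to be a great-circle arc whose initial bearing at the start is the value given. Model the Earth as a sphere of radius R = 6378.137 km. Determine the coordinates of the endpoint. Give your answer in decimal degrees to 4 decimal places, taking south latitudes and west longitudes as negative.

latitude -24.0609°, longitude 171.7822°

The arc subtends δ = 9010.1/6378.137 = 1.412654 rad at the centre.
With φ₁ = -66.5211° = -1.161012 rad and θ = 132° = 2.303835 rad:
sin φ₂ = sin φ₁ cos δ + cos φ₁ sin δ cos θ = (-0.917207)(0.157484) + (0.398411)(0.987522)(-0.669131) = -0.407708
φ₂ = asin(-0.407708) = -0.419943 rad = -24.0609°.
Then Δλ = atan2(0.292383, -0.216469) = 2.208099 rad, from sin θ sin δ cos φ₁ over cos δ − sin φ₁ sin φ₂.
λ₂ = 45.2674° + 126.5148° = 171.7822°.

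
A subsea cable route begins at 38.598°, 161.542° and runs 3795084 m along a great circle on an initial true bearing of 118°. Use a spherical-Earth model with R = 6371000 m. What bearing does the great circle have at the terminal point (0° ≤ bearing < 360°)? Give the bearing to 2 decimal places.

final bearing 133.45°

The arc subtends δ = 3795084/6371000 = 0.595681 rad at the centre.
With φ₁ = 38.598° = 0.673662 rad and θ = 118° = 2.059489 rad:
sin φ₂ = sin φ₁ cos δ + cos φ₁ sin δ cos θ = (0.623852)(0.827767) + (0.781542)(0.561073)(-0.469472) = 0.310540
φ₂ = asin(0.310540) = 0.315761 rad = 18.092°.
Then Δλ = atan2(0.387174, 0.634036) = 0.548214 rad, from sin θ sin δ cos φ₁ over cos δ − sin φ₁ sin φ₂.
λ₂ = 161.542° + 31.410° = 192.952°, normalized to (−180°, 180°] → -167.048°.
The forward bearing on arrival equals the back-azimuth from the destination plus 180°.
Back-azimuth from P₂ (18.09°, -167.05°) to P₁ (38.60°, 161.54°), with Δλ' = λ₁ − λ₂ = 328.59°: atan2( sin Δλ' cos φ₁ , cos φ₂ sin φ₁ − sin φ₂ cos φ₁ cos Δλ' ) = 313.45°.
Final bearing = (313.45° + 180°) mod 360° = 133.45°.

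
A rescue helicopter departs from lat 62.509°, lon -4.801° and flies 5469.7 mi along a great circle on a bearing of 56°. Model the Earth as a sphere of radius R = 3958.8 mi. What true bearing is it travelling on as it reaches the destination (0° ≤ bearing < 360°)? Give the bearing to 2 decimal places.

final bearing 155.05°

Angular distance δ = d/R = 5469.7 / 3958.8 = 1.381656 rad.
Converting: φ₁ = 1.090988 rad, θ = 0.977384 rad.
Destination latitude: φ₂ = arcsin( sin φ₁ cos δ + cos φ₁ sin δ cos θ ) = arcsin(0.420310) = 24.854°.
For the longitude increment, Δλ = atan2( sin θ sin δ cos φ₁, cos δ − sin φ₁ sin φ₂ ) = atan2(0.375867, -0.184835) = 116.186°.
λ₂ = -4.801° + 116.186° = 111.385°.
The forward bearing on arrival equals the back-azimuth from the destination plus 180°.
Back-azimuth from P₂ (24.85°, 111.39°) to P₁ (62.51°, -4.80°), with Δλ' = λ₁ − λ₂ = -116.19°: atan2( sin Δλ' cos φ₁ , cos φ₂ sin φ₁ − sin φ₂ cos φ₁ cos Δλ' ) = 335.05°.
Final bearing = (335.05° + 180°) mod 360° = 155.05°.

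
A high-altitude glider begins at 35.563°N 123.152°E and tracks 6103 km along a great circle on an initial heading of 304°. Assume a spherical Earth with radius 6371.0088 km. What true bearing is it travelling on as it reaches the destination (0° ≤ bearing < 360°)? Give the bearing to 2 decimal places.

final bearing 252.39°

Angular distance δ = d/R = 6103 / 6371.0088 = 0.957933 rad.
With φ₁ = 35.563° = 0.620691 rad and θ = 304° = 5.305801 rad:
Destination latitude: φ₂ = arcsin( sin φ₁ cos δ + cos φ₁ sin δ cos θ ) = arcsin(0.706644) = 44.963°.
For the longitude increment, Δλ = atan2( sin θ sin δ cos φ₁, cos δ − sin φ₁ sin φ₂ ) = atan2(-0.551664, 0.164229) = -73.422°.
λ₂ = 123.152° + -73.422° = 49.730°.
The forward bearing on arrival equals the back-azimuth from the destination plus 180°.
Back-azimuth from P₂ (44.96°, 49.73°) to P₁ (35.56°, 123.15°), with Δλ' = λ₁ − λ₂ = 73.42°: atan2( sin Δλ' cos φ₁ , cos φ₂ sin φ₁ − sin φ₂ cos φ₁ cos Δλ' ) = 72.39°.
Final bearing = (72.39° + 180°) mod 360° = 252.39°.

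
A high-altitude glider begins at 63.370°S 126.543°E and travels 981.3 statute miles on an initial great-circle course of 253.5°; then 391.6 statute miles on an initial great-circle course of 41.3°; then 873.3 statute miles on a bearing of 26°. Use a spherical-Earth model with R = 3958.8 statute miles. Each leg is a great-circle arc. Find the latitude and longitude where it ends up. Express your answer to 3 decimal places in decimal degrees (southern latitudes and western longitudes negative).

Apply the spherical direct solution leg by leg, carrying full precision between legs.
Leg 1: from (-63.370°, 126.543°), δ = 981.3/3958.8 = 0.247878 rad, θ = 253.5° → φ = -63.874°, λ = 94.251°.
Leg 2: from (-63.874°, 94.251°), δ = 391.6/3958.8 = 0.098919 rad, θ = 41.3° → φ = -59.403°, λ = 101.609°.
Leg 3: from (-59.403°, 101.609°), δ = 873.3/3958.8 = 0.220597 rad, θ = 26° → φ = -47.715°, λ = 109.805°.

latitude -47.715°, longitude 109.805°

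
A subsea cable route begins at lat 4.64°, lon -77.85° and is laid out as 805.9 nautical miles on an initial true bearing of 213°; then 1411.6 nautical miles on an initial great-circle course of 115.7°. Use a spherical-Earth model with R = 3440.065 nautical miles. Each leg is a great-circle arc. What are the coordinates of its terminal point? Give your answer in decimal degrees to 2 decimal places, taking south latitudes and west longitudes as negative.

Apply the spherical direct solution leg by leg, carrying full precision between legs.
Leg 1: from (4.64°, -77.85°), δ = 805.9/3440.065 = 0.234269 rad, θ = 213° → φ = -6.62°, λ = -85.16°.
Leg 2: from (-6.62°, -85.16°), δ = 1411.6/3440.065 = 0.410341 rad, θ = 115.7° → φ = -16.12°, λ = -63.19°.

latitude -16.12°, longitude -63.19°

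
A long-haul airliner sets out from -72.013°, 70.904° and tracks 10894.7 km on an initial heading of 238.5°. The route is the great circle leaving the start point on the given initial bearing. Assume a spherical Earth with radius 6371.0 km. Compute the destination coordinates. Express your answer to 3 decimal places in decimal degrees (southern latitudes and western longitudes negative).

Central angle δ = d/R = 1.710046 rad.
With φ₁ = -72.013° = -1.256864 rad and θ = 238.5° = 4.162610 rad:
Applying the spherical law of cosines for sides, sin φ₂ = sin φ₁ cos δ + cos φ₁ sin δ cos θ = -0.027770, so φ₂ = -1.591°.
Then Δλ = atan2(-0.260748, -0.165213) = -2.135564 rad, from sin θ sin δ cos φ₁ over cos δ − sin φ₁ sin φ₂.
λ₂ = 70.904° + -122.359° = -51.455°.

latitude -1.591°, longitude -51.455°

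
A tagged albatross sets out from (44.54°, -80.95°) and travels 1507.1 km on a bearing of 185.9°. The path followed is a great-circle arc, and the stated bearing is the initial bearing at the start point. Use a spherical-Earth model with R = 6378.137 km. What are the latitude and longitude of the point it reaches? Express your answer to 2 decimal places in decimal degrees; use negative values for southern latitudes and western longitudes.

δ = 1507.1/6378.137 = 0.236292 rad (13.5385°).
Converting: φ₁ = 0.777370 rad, θ = 3.244567 rad.
sin φ₂ = sin φ₁ cos δ + cos φ₁ sin δ cos θ = (0.701407)(0.972213) + (0.712761)(0.234099)(-0.994703) = 0.515944
φ₂ = asin(0.515944) = 0.542110 rad = 31.06°.
Then Δλ = atan2(-0.017152, 0.610326) = -0.028095 rad, from sin θ sin δ cos φ₁ over cos δ − sin φ₁ sin φ₂.
λ₂ = λ₁ + Δλ = -82.56°.

latitude 31.06°, longitude -82.56°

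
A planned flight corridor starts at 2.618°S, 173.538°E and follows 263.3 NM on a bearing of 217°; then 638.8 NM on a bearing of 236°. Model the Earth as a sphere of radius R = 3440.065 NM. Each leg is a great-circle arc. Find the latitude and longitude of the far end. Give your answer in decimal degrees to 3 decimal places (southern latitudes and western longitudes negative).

Apply the spherical direct solution leg by leg, carrying full precision between legs.
Leg 1: from (-2.618°, 173.538°), δ = 263.3/3440.065 = 0.076539 rad, θ = 217° → φ = -6.116°, λ = 170.885°.
Leg 2: from (-6.116°, 170.885°), δ = 638.8/3440.065 = 0.185694 rad, θ = 236° → φ = -11.968°, λ = 161.884°.

latitude -11.968°, longitude 161.884°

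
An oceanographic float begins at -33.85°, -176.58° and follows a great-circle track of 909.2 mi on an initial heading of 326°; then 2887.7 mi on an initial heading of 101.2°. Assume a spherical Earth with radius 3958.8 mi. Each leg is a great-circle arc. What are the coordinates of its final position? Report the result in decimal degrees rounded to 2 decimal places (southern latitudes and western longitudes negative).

Apply the spherical direct solution leg by leg, carrying full precision between legs.
Leg 1: from (-33.85°, -176.58°), δ = 909.2/3958.8 = 0.229666 rad, θ = 326° → φ = -22.68°, λ = 175.49°.
Leg 2: from (-22.68°, 175.49°), δ = 2887.7/3958.8 = 0.729438 rad, θ = 101.2° → φ = -24.01°, λ = -138.81°.

latitude -24.01°, longitude -138.81°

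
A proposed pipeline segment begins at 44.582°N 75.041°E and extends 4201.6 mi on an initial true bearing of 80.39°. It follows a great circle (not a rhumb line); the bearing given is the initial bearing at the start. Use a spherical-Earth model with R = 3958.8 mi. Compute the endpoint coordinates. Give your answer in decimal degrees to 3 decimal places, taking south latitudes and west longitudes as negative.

latitude 26.496°, longitude 149.149°

The arc subtends δ = 4201.6/3958.8 = 1.061332 rad at the centre.
With φ₁ = 44.582° = 0.778103 rad and θ = 80.39° = 1.403070 rad:
Applying the spherical law of cosines for sides, sin φ₂ = sin φ₁ cos δ + cos φ₁ sin δ cos θ = 0.446141, so φ₂ = 26.496°.
Then Δλ = atan2(0.613070, 0.174551) = 1.293420 rad, from sin θ sin δ cos φ₁ over cos δ − sin φ₁ sin φ₂.
λ₂ = λ₁ + Δλ = 149.149°.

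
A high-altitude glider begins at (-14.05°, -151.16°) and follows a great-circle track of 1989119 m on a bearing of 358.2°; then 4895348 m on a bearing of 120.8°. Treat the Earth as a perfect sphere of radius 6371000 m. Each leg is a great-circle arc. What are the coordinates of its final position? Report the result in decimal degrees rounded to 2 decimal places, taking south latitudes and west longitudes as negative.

Apply the spherical direct solution leg by leg, carrying full precision between legs.
Leg 1: from (-14.05°, -151.16°), δ = 1989119/6371000 = 0.312215 rad, θ = 358.2° → φ = 3.83°, λ = -151.71°.
Leg 2: from (3.83°, -151.71°), δ = 4895348/6371000 = 0.768380 rad, θ = 120.8° → φ = -17.88°, λ = -112.87°.

latitude -17.88°, longitude -112.87°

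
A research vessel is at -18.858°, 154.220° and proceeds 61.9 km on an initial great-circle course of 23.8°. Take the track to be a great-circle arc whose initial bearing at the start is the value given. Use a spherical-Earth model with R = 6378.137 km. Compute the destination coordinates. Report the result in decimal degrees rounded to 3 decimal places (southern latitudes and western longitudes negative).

Angular distance δ = d/R = 61.9 / 6378.137 = 0.009705 rad.
Converting: φ₁ = -0.329134 rad, θ = 0.415388 rad.
Applying the spherical law of cosines for sides, sin φ₂ = sin φ₁ cos δ + cos φ₁ sin δ cos θ = -0.314806, so φ₂ = -18.349°.
Δλ = atan2( sin θ sin δ cos φ₁ , cos δ − sin φ₁ sin φ₂ ) = atan2(0.003706, 0.898200) = 0.004126 rad = 0.236°.
λ₂ = λ₁ + Δλ = 154.456°.

latitude -18.349°, longitude 154.456°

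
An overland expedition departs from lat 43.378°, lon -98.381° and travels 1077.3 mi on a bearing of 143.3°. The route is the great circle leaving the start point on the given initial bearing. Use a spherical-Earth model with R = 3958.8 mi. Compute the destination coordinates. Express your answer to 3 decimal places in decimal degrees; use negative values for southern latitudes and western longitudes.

latitude 30.325°, longitude -87.656°

Central angle δ = d/R = 0.272128 rad.
Converting: φ₁ = 0.757089 rad, θ = 2.501057 rad.
Applying the spherical law of cosines for sides, sin φ₂ = sin φ₁ cos δ + cos φ₁ sin δ cos θ = 0.504899, so φ₂ = 30.325°.
Δλ = atan2( sin θ sin δ cos φ₁ , cos δ − sin φ₁ sin φ₂ ) = atan2(0.116753, 0.616432) = 0.187183 rad = 10.725°.
λ₂ = λ₁ + Δλ = -87.656°.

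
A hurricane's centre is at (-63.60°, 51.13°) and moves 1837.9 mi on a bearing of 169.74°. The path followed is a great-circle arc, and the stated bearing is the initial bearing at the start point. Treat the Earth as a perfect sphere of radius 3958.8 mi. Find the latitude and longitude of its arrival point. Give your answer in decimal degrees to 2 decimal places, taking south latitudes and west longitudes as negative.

latitude -85.42°, longitude 139.03°

The arc subtends δ = 1837.9/3958.8 = 0.464257 rad at the centre.
Converting: φ₁ = -1.110029 rad, θ = 2.962522 rad.
Destination latitude: φ₂ = arcsin( sin φ₁ cos δ + cos φ₁ sin δ cos θ ) = arcsin(-0.996810) = -85.42°.
Δλ = atan2( sin θ sin δ cos φ₁ , cos δ − sin φ₁ sin φ₂ ) = atan2(0.035461, 0.001300) = 1.534159 rad = 87.90°.
λ₂ = λ₁ + Δλ = 139.03°.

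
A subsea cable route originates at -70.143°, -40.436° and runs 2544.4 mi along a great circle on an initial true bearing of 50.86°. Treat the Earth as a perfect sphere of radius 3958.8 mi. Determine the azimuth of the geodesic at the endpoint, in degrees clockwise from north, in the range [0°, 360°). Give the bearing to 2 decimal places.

final bearing 19.71°

Angular distance δ = d/R = 2544.4 / 3958.8 = 0.642720 rad.
With φ₁ = -70.143° = -1.224226 rad and θ = 50.86° = 0.887674 rad:
sin φ₂ = sin φ₁ cos δ + cos φ₁ sin δ cos θ = (-0.940543)(0.800468) + (0.339674)(0.599375)(0.631217) = -0.624364
φ₂ = asin(-0.624364) = -0.674318 rad = -38.636°.
Then Δλ = atan2(0.157907, 0.213227) = 0.637432 rad, from sin θ sin δ cos φ₁ over cos δ − sin φ₁ sin φ₂.
λ₂ = -40.436° + 36.522° = -3.914°.
The forward bearing on arrival equals the back-azimuth from the destination plus 180°.
Back-azimuth from P₂ (-38.64°, -3.91°) to P₁ (-70.14°, -40.44°), with Δλ' = λ₁ − λ₂ = -36.52°: atan2( sin Δλ' cos φ₁ , cos φ₂ sin φ₁ − sin φ₂ cos φ₁ cos Δλ' ) = 199.71°.
Final bearing = (199.71° + 180°) mod 360° = 19.71°.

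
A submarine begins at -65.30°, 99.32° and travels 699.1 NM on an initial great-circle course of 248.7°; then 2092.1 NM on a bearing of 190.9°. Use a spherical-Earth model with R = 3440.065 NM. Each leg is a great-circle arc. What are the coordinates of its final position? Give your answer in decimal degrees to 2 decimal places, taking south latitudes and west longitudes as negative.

latitude -77.09°, longitude -80.53°

Apply the spherical direct solution leg by leg, carrying full precision between legs.
Leg 1: from (-65.30°, 99.32°), δ = 699.1/3440.065 = 0.203223 rad, θ = 248.7° → φ = -66.99°, λ = 70.56°.
Leg 2: from (-66.99°, 70.56°), δ = 2092.1/3440.065 = 0.608157 rad, θ = 190.9° → φ = -77.09°, λ = -80.53°.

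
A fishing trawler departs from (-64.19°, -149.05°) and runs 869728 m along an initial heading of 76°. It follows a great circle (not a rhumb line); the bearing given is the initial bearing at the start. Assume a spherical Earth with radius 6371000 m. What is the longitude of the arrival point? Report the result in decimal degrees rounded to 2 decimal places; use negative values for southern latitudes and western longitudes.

longitude -133.07°

Central angle δ = d/R = 0.136514 rad.
With φ₁ = -64.19° = -1.120327 rad and θ = 76° = 1.326450 rad:
sin φ₂ = sin φ₁ cos δ + cos φ₁ sin δ cos θ = (-0.900243)(0.990696) + (0.435388)(0.136090)(0.241922) = -0.877533
φ₂ = asin(-0.877533) = -1.070693 rad = -61.35°.
Δλ = atan2( sin θ sin δ cos φ₁ , cos δ − sin φ₁ sin φ₂ ) = atan2(0.057492, 0.200704) = 0.278981 rad = 15.98°.
Hence λ₂ = -149.05° + 15.98° = -133.07°.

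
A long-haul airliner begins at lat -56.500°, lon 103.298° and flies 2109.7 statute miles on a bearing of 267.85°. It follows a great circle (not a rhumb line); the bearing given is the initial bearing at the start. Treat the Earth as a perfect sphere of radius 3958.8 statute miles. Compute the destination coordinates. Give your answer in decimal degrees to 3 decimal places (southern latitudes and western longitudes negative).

Central angle δ = d/R = 0.532914 rad.
With φ₁ = -56.500° = -0.986111 rad and θ = 267.85° = 4.674864 rad:
Applying the spherical law of cosines for sides, sin φ₂ = sin φ₁ cos δ + cos φ₁ sin δ cos θ = -0.728771, so φ₂ = -46.783°.
Then Δλ = atan2(-0.280212, 0.253619) = -0.835173 rad, from sin θ sin δ cos φ₁ over cos δ − sin φ₁ sin φ₂.
Hence λ₂ = 103.298° + -47.852° = 55.446°.

latitude -46.783°, longitude 55.446°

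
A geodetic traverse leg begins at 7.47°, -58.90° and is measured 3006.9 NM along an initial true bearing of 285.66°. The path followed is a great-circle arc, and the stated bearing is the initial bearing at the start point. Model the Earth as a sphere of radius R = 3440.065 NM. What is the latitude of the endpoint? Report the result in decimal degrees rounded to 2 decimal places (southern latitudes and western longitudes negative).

latitude 16.78°

The arc subtends δ = 3006.9/3440.065 = 0.874082 rad at the centre.
With φ₁ = 7.47° = 0.130376 rad and θ = 285.66° = 4.985708 rad:
sin φ₂ = sin φ₁ cos δ + cos φ₁ sin δ cos θ = (0.130007)(0.641701) + (0.991513)(0.766955)(0.269928) = 0.288692
φ₂ = asin(0.288692) = 0.292860 rad = 16.78°.
Then Δλ = atan2(-0.732218, 0.604169) = -0.880924 rad, from sin θ sin δ cos φ₁ over cos δ − sin φ₁ sin φ₂.
λ₂ = -58.90° + -50.47° = -109.37°.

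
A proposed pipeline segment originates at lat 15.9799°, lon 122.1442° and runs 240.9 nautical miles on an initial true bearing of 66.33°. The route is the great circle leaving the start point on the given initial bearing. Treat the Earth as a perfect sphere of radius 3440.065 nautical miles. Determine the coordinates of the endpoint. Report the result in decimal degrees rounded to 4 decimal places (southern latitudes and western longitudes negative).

The arc subtends δ = 240.9/3440.065 = 0.070028 rad at the centre.
With φ₁ = 15.9799° = 0.278902 rad and θ = 66.33° = 1.157677 rad:
sin φ₂ = sin φ₁ cos δ + cos φ₁ sin δ cos θ = (0.275300)(0.997549) + (0.961358)(0.069971)(0.401468) = 0.301631
φ₂ = asin(0.301631) = 0.306403 rad = 17.5556°.
Δλ = atan2( sin θ sin δ cos φ₁ , cos δ − sin φ₁ sin φ₂ ) = atan2(0.061608, 0.914510) = 0.067265 rad = 3.8540°.
λ₂ = 122.1442° + 3.8540° = 125.9982°.

latitude 17.5556°, longitude 125.9982°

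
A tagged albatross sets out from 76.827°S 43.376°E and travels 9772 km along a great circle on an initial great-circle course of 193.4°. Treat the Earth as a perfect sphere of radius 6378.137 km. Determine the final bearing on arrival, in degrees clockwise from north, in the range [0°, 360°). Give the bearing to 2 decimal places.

final bearing 356.87°

δ = 9772/6378.137 = 1.532109 rad (87.7834°).
Start latitude φ₁ = -1.340884 rad; initial bearing θ = 3.375467 rad.
sin φ₂ = sin φ₁ cos δ + cos φ₁ sin δ cos θ = (-0.973686)(0.038678) + (0.227892)(0.999252)(-0.972776) = -0.259182
φ₂ = asin(-0.259182) = -0.262175 rad = -15.022°.
Then Δλ = atan2(-0.052774, -0.213684) = -2.899466 rad, from sin θ sin δ cos φ₁ over cos δ − sin φ₁ sin φ₂.
λ₂ = 43.376° + -166.127° = -122.751°.
The forward bearing on arrival equals the back-azimuth from the destination plus 180°.
Back-azimuth from P₂ (-15.02°, -122.75°) to P₁ (-76.83°, 43.38°), with Δλ' = λ₁ − λ₂ = 166.13°: atan2( sin Δλ' cos φ₁ , cos φ₂ sin φ₁ − sin φ₂ cos φ₁ cos Δλ' ) = 176.87°.
Final bearing = (176.87° + 180°) mod 360° = 356.87°.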